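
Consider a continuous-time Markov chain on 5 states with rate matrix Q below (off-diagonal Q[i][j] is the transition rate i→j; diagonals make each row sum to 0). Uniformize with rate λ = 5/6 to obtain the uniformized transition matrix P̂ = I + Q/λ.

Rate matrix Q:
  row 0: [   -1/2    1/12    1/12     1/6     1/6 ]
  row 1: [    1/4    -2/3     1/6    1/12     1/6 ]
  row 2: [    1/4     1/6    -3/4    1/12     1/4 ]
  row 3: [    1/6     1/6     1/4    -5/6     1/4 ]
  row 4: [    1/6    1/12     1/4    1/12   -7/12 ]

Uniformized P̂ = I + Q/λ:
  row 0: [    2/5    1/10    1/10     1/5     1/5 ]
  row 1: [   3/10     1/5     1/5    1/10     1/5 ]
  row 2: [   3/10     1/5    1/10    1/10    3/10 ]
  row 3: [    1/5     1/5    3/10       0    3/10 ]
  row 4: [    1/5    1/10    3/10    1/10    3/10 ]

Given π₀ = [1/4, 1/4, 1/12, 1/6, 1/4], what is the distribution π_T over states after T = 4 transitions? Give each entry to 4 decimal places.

π = [0.2918, 0.1452, 0.1892, 0.1174, 0.2563]

t=0: π = [0.2500, 0.2500, 0.0833, 0.1667, 0.2500]
t=1: π = [0.2833, 0.1500, 0.2083, 0.1083, 0.2500]
t=2: π = [0.2925, 0.1467, 0.1867, 0.1175, 0.2567]
t=3: π = [0.2918, 0.1451, 0.1895, 0.1175, 0.2561]
t=4: π = [0.2918, 0.1452, 0.1892, 0.1174, 0.2563]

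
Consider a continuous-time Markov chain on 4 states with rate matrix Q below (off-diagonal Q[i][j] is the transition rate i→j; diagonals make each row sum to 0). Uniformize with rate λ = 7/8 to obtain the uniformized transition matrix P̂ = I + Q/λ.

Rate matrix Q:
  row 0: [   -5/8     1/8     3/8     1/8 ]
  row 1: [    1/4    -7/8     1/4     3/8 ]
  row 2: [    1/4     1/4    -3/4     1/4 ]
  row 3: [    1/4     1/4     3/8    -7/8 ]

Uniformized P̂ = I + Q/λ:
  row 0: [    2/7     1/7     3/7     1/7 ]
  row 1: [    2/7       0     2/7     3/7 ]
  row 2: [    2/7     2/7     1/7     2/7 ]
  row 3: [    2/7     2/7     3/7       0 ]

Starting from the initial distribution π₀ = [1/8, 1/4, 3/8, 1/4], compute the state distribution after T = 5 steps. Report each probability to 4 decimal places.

t=0: π = [0.1250, 0.2500, 0.3750, 0.2500]
t=1: π = [0.2857, 0.1964, 0.2857, 0.2321]
t=2: π = [0.2857, 0.1888, 0.3189, 0.2066]
t=3: π = [0.2857, 0.1910, 0.3105, 0.2128]
t=4: π = [0.2857, 0.1903, 0.3126, 0.2114]
t=5: π = [0.2857, 0.1905, 0.3121, 0.2117]

π = [0.2857, 0.1905, 0.3121, 0.2117]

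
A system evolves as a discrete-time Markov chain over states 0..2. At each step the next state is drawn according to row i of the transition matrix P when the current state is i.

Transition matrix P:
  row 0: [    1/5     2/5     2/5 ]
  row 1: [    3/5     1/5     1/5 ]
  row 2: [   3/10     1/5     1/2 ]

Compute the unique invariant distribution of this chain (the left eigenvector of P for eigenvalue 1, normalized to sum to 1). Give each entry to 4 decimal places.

Balance equations π_j = Σ_i π_i·P[i][j]:
  π_0 = 1/5·π_0 + 3/5·π_1 + 3/10·π_2
  π_1 = 2/5·π_0 + 1/5·π_1 + 1/5·π_2
  normalize: π_0 + π_1 + π_2 = 1
Solving the linear system gives exactly π = [9/26, 7/26, 5/13].

π = [0.3462, 0.2692, 0.3846]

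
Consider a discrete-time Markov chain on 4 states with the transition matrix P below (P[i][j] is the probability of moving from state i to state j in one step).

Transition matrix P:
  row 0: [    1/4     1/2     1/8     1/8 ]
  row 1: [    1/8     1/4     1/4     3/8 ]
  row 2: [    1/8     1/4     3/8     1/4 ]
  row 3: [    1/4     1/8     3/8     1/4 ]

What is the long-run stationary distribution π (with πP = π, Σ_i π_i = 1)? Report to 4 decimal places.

Balance equations π_j = Σ_i π_i·P[i][j]:
  π_0 = 1/4·π_0 + 1/8·π_1 + 1/8·π_2 + 1/4·π_3
  π_1 = 1/2·π_0 + 1/4·π_1 + 1/4·π_2 + 1/8·π_3
  π_2 = 1/8·π_0 + 1/4·π_1 + 3/8·π_2 + 3/8·π_3
  normalize: π_0 + π_1 + π_2 + π_3 = 1
Solving the linear system gives exactly π = [83/461, 121/461, 137/461, 120/461].

π = [0.1800, 0.2625, 0.2972, 0.2603]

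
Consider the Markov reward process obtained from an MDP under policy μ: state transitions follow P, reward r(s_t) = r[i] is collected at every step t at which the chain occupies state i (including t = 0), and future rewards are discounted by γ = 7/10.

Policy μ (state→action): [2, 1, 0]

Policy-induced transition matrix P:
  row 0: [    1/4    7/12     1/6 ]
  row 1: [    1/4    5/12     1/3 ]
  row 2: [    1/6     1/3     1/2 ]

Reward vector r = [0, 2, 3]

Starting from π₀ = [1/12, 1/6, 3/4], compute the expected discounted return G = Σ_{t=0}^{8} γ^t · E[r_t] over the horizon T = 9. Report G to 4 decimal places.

t=0: π = [0.0833, 0.1667, 0.7500], E[r] = 2.5833, γ^t·E[r] = 2.583333, running G = 2.583333
t=1: π = [0.1875, 0.3681, 0.4444], E[r] = 2.0694, γ^t·E[r] = 1.448611, running G = 4.031944
t=2: π = [0.2130, 0.4109, 0.3762], E[r] = 1.9502, γ^t·E[r] = 0.955613, running G = 4.987558
t=3: π = [0.2187, 0.4208, 0.3605], E[r] = 1.9232, γ^t·E[r] = 0.659666, running G = 5.647224
t=4: π = [0.2200, 0.4231, 0.3570], E[r] = 1.9171, γ^t·E[r] = 0.460288, running G = 6.107512
t=5: π = [0.2203, 0.4236, 0.3562], E[r] = 1.9157, γ^t·E[r] = 0.321966, running G = 6.429479
t=6: π = [0.2203, 0.4237, 0.3560], E[r] = 1.9153, γ^t·E[r] = 0.225339, running G = 6.654817
t=7: π = [0.2203, 0.4237, 0.3559], E[r] = 1.9153, γ^t·E[r] = 0.157731, running G = 6.812549
t=8: π = [0.2203, 0.4237, 0.3559], E[r] = 1.9153, γ^t·E[r] = 0.110411, running G = 6.922959

G = 6.9230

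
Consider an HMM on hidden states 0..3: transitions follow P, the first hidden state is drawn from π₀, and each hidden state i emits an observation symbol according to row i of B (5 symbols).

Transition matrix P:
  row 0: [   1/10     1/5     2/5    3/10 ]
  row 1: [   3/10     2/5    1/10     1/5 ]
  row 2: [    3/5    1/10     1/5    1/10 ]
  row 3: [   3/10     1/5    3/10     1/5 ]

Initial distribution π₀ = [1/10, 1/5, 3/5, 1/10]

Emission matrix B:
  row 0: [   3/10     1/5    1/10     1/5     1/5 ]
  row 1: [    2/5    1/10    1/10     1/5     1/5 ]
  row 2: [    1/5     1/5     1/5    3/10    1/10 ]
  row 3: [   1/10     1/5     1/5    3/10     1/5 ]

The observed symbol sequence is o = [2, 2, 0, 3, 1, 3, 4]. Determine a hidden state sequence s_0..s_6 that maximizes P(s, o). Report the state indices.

t=0: δ = [1.000e-02, 2.000e-02, 1.200e-01, 2.000e-02]  (obs o_0=2)
t=1: δ = [7.200e-03, 1.200e-03, 4.800e-03, 2.400e-03]  ψ = [2, 2, 2, 2]  (obs o_1=2)
t=2: δ = [8.640e-04, 5.760e-04, 5.760e-04, 2.160e-04]  ψ = [2, 0, 0, 0]  (obs o_2=0)
t=3: δ = [6.912e-05, 4.608e-05, 1.037e-04, 7.776e-05]  ψ = [2, 1, 0, 0]  (obs o_3=3)
t=4: δ = [1.244e-05, 1.843e-06, 5.530e-06, 4.147e-06]  ψ = [2, 1, 0, 0]  (obs o_4=1)
t=5: δ = [6.636e-07, 4.977e-07, 1.493e-06, 1.120e-06]  ψ = [2, 0, 0, 0]  (obs o_5=3)
t=6: δ = [1.792e-07, 4.479e-08, 3.359e-08, 4.479e-08]  ψ = [2, 3, 3, 3]  (obs o_6=4)
backtrack: best end state = 0; path = [2, 2, 0, 2, 0, 2, 0]

path = [2, 2, 0, 2, 0, 2, 0]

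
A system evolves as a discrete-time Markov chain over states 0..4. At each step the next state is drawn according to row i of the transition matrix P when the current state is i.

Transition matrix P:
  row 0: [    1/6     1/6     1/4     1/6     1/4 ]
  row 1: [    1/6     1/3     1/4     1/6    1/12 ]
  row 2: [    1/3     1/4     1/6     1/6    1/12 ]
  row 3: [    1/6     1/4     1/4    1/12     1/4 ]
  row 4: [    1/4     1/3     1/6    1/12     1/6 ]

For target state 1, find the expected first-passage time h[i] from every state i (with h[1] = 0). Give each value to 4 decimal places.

First-step conditioning: h[1] = 0; for i ≠ 1, h[i] = 1 + Σ_k P[i][k]·h[k].
  h[0] = 1 + 1/6·h[0] + 1/4·h[2] + 1/6·h[3] + 1/4·h[4]
  h[2] = 1 + 1/3·h[0] + 1/6·h[2] + 1/6·h[3] + 1/12·h[4]
  h[3] = 1 + 1/6·h[0] + 1/4·h[2] + 1/12·h[3] + 1/4·h[4]
  h[4] = 1 + 1/4·h[0] + 1/6·h[2] + 1/12·h[3] + 1/6·h[4]
Solving the 4×4 linear system over states ≠ 1 gives exactly h = [26052/5969, 0, 24624/5969, 24048/5969, 22308/5969] (h[1] = 0 is the target).

h = [4.3646, 0.0000, 4.1253, 4.0288, 3.7373]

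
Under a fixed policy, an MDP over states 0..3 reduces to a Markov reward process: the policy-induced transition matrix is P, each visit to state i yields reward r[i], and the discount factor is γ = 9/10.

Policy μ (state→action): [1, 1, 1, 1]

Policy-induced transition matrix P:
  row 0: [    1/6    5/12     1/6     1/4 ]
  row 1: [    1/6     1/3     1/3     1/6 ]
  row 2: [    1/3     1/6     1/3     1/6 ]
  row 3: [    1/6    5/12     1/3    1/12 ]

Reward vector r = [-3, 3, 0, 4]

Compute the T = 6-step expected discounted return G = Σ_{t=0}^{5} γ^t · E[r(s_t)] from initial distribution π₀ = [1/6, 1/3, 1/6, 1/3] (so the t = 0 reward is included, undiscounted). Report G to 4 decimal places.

G = 5.5119

t=0: π = [0.1667, 0.3333, 0.1667, 0.3333], E[r] = 1.8333, γ^t·E[r] = 1.833333, running G = 1.833333
t=1: π = [0.1944, 0.3472, 0.3056, 0.1528], E[r] = 1.0694, γ^t·E[r] = 0.962500, running G = 2.795833
t=2: π = [0.2176, 0.3113, 0.3009, 0.1701], E[r] = 0.9618, γ^t·E[r] = 0.779063, running G = 3.574896
t=3: π = [0.2168, 0.3155, 0.2971, 0.1706], E[r] = 0.9785, γ^t·E[r] = 0.713320, running G = 4.288216
t=4: π = [0.2162, 0.3161, 0.2972, 0.1705], E[r] = 0.9819, γ^t·E[r] = 0.644198, running G = 4.932414
t=5: π = [0.2162, 0.3160, 0.2973, 0.1705], E[r] = 0.9814, γ^t·E[r] = 0.579486, running G = 5.511900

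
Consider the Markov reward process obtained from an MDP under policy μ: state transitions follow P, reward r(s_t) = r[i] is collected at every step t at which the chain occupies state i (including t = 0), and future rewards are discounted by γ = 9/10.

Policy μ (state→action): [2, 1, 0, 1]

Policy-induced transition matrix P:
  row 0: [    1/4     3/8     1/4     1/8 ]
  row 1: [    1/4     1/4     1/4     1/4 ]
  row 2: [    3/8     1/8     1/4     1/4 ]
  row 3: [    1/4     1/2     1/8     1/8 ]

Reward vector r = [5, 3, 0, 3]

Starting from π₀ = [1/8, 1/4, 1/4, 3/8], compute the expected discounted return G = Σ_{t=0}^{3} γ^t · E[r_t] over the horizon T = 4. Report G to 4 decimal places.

t=0: π = [0.1250, 0.2500, 0.2500, 0.3750], E[r] = 2.5000, γ^t·E[r] = 2.500000, running G = 2.500000
t=1: π = [0.2813, 0.3281, 0.2031, 0.1875], E[r] = 2.9531, γ^t·E[r] = 2.657813, running G = 5.157813
t=2: π = [0.2754, 0.3066, 0.2266, 0.1914], E[r] = 2.8711, γ^t·E[r] = 2.325586, running G = 7.483398
t=3: π = [0.2783, 0.3040, 0.2261, 0.1917], E[r] = 2.8784, γ^t·E[r] = 2.098367, running G = 9.581765

G = 9.5818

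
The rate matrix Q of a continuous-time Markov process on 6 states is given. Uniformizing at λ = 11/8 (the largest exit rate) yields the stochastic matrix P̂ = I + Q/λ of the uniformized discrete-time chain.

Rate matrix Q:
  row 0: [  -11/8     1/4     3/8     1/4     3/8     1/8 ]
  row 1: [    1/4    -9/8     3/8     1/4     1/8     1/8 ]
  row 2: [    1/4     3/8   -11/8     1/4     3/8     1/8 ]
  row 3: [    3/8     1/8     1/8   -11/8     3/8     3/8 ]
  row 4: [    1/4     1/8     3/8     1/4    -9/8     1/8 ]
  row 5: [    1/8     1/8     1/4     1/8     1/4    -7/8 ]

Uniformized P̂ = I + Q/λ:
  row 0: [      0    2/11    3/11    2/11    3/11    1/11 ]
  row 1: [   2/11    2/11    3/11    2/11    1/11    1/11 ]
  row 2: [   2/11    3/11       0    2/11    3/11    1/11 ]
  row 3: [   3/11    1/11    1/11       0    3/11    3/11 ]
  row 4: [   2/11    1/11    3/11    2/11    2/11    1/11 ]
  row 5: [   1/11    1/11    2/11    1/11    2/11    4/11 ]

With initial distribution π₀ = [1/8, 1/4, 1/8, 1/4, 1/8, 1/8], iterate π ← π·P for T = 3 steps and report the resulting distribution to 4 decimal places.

t=0: π = [0.1250, 0.2500, 0.1250, 0.2500, 0.1250, 0.1250]
t=1: π = [0.1705, 0.1477, 0.1818, 0.1250, 0.2045, 0.1705]
t=2: π = [0.1467, 0.1529, 0.1849, 0.1436, 0.2118, 0.1601]
t=3: π = [0.1536, 0.1518, 0.1816, 0.1412, 0.2111, 0.1607]

π = [0.1536, 0.1518, 0.1816, 0.1412, 0.2111, 0.1607]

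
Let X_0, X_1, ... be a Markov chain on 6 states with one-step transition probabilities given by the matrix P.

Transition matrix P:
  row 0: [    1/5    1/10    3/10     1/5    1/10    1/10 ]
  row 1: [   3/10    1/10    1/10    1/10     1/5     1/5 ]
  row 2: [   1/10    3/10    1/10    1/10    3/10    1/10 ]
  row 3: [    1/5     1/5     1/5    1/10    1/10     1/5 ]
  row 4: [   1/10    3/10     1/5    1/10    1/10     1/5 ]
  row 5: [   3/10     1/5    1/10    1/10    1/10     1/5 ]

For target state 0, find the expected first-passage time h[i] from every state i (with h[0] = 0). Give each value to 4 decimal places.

h = [0.0000, 4.3250, 5.2862, 4.7663, 5.1988, 4.2377]

First-step conditioning: h[0] = 0; for i ≠ 0, h[i] = 1 + Σ_k P[i][k]·h[k].
  h[1] = 1 + 1/10·h[1] + 1/10·h[2] + 1/10·h[3] + 1/5·h[4] + 1/5·h[5]
  h[2] = 1 + 3/10·h[1] + 1/10·h[2] + 1/10·h[3] + 3/10·h[4] + 1/10·h[5]
  h[3] = 1 + 1/5·h[1] + 1/5·h[2] + 1/10·h[3] + 1/10·h[4] + 1/5·h[5]
  h[4] = 1 + 3/10·h[1] + 1/5·h[2] + 1/10·h[3] + 1/10·h[4] + 1/5·h[5]
  h[5] = 1 + 1/5·h[1] + 1/10·h[2] + 1/10·h[3] + 1/10·h[4] + 1/5·h[5]
Solving the 5×5 linear system over states ≠ 0 gives exactly h = [0, 3300/763, 12100/2289, 10910/2289, 1700/327, 9700/2289] (h[0] = 0 is the target).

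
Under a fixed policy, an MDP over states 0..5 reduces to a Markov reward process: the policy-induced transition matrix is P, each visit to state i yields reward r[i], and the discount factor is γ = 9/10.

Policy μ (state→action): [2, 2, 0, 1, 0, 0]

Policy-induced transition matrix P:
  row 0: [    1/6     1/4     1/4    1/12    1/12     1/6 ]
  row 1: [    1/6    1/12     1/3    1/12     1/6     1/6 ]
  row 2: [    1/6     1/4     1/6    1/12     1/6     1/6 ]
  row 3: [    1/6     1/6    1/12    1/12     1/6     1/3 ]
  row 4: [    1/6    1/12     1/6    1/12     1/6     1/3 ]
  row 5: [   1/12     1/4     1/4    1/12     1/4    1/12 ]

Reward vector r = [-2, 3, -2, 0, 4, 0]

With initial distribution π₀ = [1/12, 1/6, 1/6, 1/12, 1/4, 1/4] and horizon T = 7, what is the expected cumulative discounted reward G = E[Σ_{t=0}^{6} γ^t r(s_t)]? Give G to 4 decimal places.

t=0: π = [0.0833, 0.1667, 0.1667, 0.0833, 0.2500, 0.2500], E[r] = 1.0000, γ^t·E[r] = 1.000000, running G = 1.000000
t=1: π = [0.1458, 0.1736, 0.2153, 0.0833, 0.1806, 0.2014], E[r] = 0.5208, γ^t·E[r] = 0.468750, running G = 1.468750
t=2: π = [0.1499, 0.1840, 0.2176, 0.0833, 0.1713, 0.1939], E[r] = 0.5023, γ^t·E[r] = 0.406875, running G = 1.875625
t=3: π = [0.1505, 0.1838, 0.2190, 0.0833, 0.1703, 0.1929], E[r] = 0.4937, γ^t·E[r] = 0.359930, running G = 2.235555
t=4: π = [0.1506, 0.1840, 0.2190, 0.0833, 0.1702, 0.1929], E[r] = 0.4938, γ^t·E[r] = 0.323953, running G = 2.559507
t=5: π = [0.1506, 0.1840, 0.2190, 0.0833, 0.1702, 0.1929], E[r] = 0.4936, γ^t·E[r] = 0.291461, running G = 2.850968
t=6: π = [0.1506, 0.1840, 0.2190, 0.0833, 0.1702, 0.1928], E[r] = 0.4936, γ^t·E[r] = 0.262319, running G = 3.113287

G = 3.1133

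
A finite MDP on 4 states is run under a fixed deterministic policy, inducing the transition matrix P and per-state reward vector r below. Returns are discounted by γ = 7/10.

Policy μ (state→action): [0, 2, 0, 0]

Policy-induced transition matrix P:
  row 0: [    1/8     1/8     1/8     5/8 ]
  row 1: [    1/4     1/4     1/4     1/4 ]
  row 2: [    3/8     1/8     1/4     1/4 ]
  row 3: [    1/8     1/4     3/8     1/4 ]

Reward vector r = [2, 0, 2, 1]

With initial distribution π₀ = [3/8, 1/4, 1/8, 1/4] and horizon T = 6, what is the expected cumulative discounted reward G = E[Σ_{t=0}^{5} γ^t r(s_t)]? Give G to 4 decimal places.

t=0: π = [0.3750, 0.2500, 0.1250, 0.2500], E[r] = 1.2500, γ^t·E[r] = 1.250000, running G = 1.250000
t=1: π = [0.1875, 0.1875, 0.2344, 0.3906], E[r] = 1.2344, γ^t·E[r] = 0.864063, running G = 2.114063
t=2: π = [0.2070, 0.1973, 0.2754, 0.3203], E[r] = 1.2852, γ^t·E[r] = 0.629727, running G = 2.743789
t=3: π = [0.2185, 0.1897, 0.2642, 0.3276], E[r] = 1.2930, γ^t·E[r] = 0.443488, running G = 3.187277
t=4: π = [0.2148, 0.1897, 0.2636, 0.3319], E[r] = 1.2887, γ^t·E[r] = 0.309423, running G = 3.496701
t=5: π = [0.2146, 0.1902, 0.2646, 0.3305], E[r] = 1.2891, γ^t·E[r] = 0.216653, running G = 3.713354

G = 3.7134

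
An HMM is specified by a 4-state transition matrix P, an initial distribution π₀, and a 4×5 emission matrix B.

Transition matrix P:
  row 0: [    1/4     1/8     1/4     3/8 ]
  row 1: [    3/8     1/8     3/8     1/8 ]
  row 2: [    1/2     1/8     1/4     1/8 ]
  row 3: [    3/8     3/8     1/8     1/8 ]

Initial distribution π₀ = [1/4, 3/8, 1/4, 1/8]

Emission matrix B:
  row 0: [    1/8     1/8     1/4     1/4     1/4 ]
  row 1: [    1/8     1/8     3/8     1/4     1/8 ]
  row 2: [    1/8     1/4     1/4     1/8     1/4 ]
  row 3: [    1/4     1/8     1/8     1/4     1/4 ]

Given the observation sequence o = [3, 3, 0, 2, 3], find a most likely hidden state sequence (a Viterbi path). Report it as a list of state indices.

t=0: δ = [6.250e-02, 9.375e-02, 3.125e-02, 3.125e-02]  (obs o_0=3)
t=1: δ = [8.789e-03, 2.930e-03, 4.395e-03, 5.859e-03]  ψ = [1, 1, 1, 0]  (obs o_1=3)
t=2: δ = [2.747e-04, 2.747e-04, 2.747e-04, 8.240e-04]  ψ = [0, 3, 0, 0]  (obs o_2=0)
t=3: δ = [7.725e-05, 1.159e-04, 2.575e-05, 1.287e-05]  ψ = [3, 3, 1, 0]  (obs o_3=2)
t=4: δ = [1.086e-05, 3.621e-06, 5.431e-06, 7.242e-06]  ψ = [1, 1, 1, 0]  (obs o_4=3)
backtrack: best end state = 0; path = [1, 0, 3, 1, 0]

path = [1, 0, 3, 1, 0]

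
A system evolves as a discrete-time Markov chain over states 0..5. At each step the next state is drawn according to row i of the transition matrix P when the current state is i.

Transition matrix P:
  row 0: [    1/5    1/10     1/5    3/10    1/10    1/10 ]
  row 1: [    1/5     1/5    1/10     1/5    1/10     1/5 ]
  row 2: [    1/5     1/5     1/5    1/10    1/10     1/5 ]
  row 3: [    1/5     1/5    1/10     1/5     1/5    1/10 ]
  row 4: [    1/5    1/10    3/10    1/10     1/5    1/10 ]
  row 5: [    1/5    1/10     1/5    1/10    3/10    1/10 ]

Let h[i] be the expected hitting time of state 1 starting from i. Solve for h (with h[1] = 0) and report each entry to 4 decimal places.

First-step conditioning: h[1] = 0; for i ≠ 1, h[i] = 1 + Σ_k P[i][k]·h[k].
  h[0] = 1 + 1/5·h[0] + 1/5·h[2] + 3/10·h[3] + 1/10·h[4] + 1/10·h[5]
  h[2] = 1 + 1/5·h[0] + 1/5·h[2] + 1/10·h[3] + 1/10·h[4] + 1/5·h[5]
  h[3] = 1 + 1/5·h[0] + 1/10·h[2] + 1/5·h[3] + 1/5·h[4] + 1/10·h[5]
  h[4] = 1 + 1/5·h[0] + 3/10·h[2] + 1/10·h[3] + 1/5·h[4] + 1/10·h[5]
  h[5] = 1 + 1/5·h[0] + 1/5·h[2] + 1/10·h[3] + 3/10·h[4] + 1/10·h[5]
Solving the 5×5 linear system over states ≠ 1 gives exactly h = [49490/6847, 0, 45450/6847, 45400/6847, 49950/6847, 50400/6847] (h[1] = 0 is the target).

h = [7.2280, 0.0000, 6.6379, 6.6306, 7.2952, 7.3609]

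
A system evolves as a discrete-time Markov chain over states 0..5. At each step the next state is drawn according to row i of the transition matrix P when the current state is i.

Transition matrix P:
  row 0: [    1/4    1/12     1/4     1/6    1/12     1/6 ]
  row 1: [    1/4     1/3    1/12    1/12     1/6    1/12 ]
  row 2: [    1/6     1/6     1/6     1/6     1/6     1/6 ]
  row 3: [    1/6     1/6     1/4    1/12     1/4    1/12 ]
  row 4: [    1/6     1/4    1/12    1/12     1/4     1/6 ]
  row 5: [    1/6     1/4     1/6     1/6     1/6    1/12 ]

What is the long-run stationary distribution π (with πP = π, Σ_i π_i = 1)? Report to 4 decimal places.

Balance equations π_j = Σ_i π_i·P[i][j]:
  π_0 = 1/4·π_0 + 1/4·π_1 + 1/6·π_2 + 1/6·π_3 + 1/6·π_4 + 1/6·π_5
  π_1 = 1/12·π_0 + 1/3·π_1 + 1/6·π_2 + 1/6·π_3 + 1/4·π_4 + 1/4·π_5
  π_2 = 1/4·π_0 + 1/12·π_1 + 1/6·π_2 + 1/4·π_3 + 1/12·π_4 + 1/6·π_5
  π_3 = 1/6·π_0 + 1/12·π_1 + 1/6·π_2 + 1/12·π_3 + 1/12·π_4 + 1/6·π_5
  π_4 = 1/12·π_0 + 1/6·π_1 + 1/6·π_2 + 1/4·π_3 + 1/4·π_4 + 1/6·π_5
  normalize: π_0 + π_1 + π_2 + π_3 + π_4 + π_5 = 1
Solving the linear system gives exactly π = [3509/17464, 3671/17464, 5647/34928, 4339/34928, 6107/34928, 4475/34928].

π = [0.2009, 0.2102, 0.1617, 0.1242, 0.1748, 0.1281]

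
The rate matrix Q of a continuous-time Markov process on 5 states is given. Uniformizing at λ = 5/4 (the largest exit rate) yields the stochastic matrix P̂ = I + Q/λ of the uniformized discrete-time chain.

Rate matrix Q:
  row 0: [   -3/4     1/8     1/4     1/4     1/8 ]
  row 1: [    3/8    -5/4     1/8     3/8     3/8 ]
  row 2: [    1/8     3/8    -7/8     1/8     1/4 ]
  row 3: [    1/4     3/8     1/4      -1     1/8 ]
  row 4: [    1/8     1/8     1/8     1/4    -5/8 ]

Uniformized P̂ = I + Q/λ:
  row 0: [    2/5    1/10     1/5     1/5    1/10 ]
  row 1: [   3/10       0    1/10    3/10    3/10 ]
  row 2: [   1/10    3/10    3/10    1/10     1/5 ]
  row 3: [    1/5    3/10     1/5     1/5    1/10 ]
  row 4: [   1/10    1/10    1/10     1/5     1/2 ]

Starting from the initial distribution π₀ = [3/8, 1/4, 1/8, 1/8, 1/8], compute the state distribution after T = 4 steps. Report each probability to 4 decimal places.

t=0: π = [0.3750, 0.2500, 0.1250, 0.1250, 0.1250]
t=1: π = [0.2750, 0.1250, 0.1750, 0.2125, 0.2125]
t=2: π = [0.2288, 0.1650, 0.1838, 0.1950, 0.2275]
t=3: π = [0.2211, 0.1593, 0.1791, 0.1981, 0.2424]
t=4: π = [0.2180, 0.1595, 0.1778, 0.1980, 0.2467]

π = [0.2180, 0.1595, 0.1778, 0.1980, 0.2467]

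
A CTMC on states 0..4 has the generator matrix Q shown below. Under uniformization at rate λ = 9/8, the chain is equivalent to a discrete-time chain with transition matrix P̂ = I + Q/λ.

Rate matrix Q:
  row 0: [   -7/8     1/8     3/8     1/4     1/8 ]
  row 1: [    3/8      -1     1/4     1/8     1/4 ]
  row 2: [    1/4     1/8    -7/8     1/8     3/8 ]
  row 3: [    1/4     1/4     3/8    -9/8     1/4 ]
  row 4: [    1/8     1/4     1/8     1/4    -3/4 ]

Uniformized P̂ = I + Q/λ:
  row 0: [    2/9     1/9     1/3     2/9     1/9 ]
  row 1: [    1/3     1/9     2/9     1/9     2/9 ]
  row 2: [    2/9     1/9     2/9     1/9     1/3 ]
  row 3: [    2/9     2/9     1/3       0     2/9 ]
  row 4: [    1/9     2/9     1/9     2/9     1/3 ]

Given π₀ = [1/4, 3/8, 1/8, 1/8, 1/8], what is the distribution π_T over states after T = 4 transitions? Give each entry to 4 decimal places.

t=0: π = [0.2500, 0.3750, 0.1250, 0.1250, 0.1250]
t=1: π = [0.2500, 0.1389, 0.2500, 0.1389, 0.2222]
t=2: π = [0.2130, 0.1512, 0.2407, 0.1481, 0.2469]
t=3: π = [0.2116, 0.1550, 0.2349, 0.1457, 0.2527]
t=4: π = [0.2114, 0.1554, 0.2338, 0.1465, 0.2529]

π = [0.2114, 0.1554, 0.2338, 0.1465, 0.2529]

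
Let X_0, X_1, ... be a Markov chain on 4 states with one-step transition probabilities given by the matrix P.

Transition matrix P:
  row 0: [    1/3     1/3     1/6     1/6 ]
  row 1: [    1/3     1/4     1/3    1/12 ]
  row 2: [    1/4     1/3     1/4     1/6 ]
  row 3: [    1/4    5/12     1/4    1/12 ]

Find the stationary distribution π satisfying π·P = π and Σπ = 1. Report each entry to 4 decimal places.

Balance equations π_j = Σ_i π_i·P[i][j]:
  π_0 = 1/3·π_0 + 1/3·π_1 + 1/4·π_2 + 1/4·π_3
  π_1 = 1/3·π_0 + 1/4·π_1 + 1/3·π_2 + 5/12·π_3
  π_2 = 1/6·π_0 + 1/3·π_1 + 1/4·π_2 + 1/4·π_3
  normalize: π_0 + π_1 + π_2 + π_3 = 1
Solving the linear system gives exactly π = [282/935, 27/85, 47/187, 11/85].

π = [0.3016, 0.3176, 0.2513, 0.1294]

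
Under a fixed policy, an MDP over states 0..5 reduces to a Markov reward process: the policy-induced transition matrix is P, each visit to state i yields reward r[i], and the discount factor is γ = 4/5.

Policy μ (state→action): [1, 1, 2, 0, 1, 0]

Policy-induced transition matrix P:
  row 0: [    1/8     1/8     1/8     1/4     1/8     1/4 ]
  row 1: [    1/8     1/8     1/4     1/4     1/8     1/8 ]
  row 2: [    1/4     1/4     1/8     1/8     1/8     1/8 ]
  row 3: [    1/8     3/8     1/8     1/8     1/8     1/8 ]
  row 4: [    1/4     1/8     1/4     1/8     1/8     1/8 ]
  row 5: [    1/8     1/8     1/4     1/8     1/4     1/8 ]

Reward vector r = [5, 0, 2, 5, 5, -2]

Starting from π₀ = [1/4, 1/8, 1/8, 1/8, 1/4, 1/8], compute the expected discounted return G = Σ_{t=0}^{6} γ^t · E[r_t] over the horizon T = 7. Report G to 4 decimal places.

G = 10.4289

t=0: π = [0.2500, 0.1250, 0.1250, 0.1250, 0.2500, 0.1250], E[r] = 3.1250, γ^t·E[r] = 3.125000, running G = 3.125000
t=1: π = [0.1719, 0.1719, 0.1875, 0.1719, 0.1406, 0.1563], E[r] = 2.4844, γ^t·E[r] = 1.987500, running G = 5.112500
t=2: π = [0.1660, 0.1914, 0.1836, 0.1680, 0.1445, 0.1465], E[r] = 2.4668, γ^t·E[r] = 1.578750, running G = 6.691250
t=3: π = [0.1660, 0.1899, 0.1853, 0.1697, 0.1433, 0.1458], E[r] = 2.4741, γ^t·E[r] = 1.266750, running G = 7.958000
t=4: π = [0.1661, 0.1906, 0.1849, 0.1695, 0.1432, 0.1458], E[r] = 2.4722, γ^t·E[r] = 1.012613, running G = 8.970613
t=5: π = [0.1660, 0.1905, 0.1849, 0.1696, 0.1432, 0.1458], E[r] = 2.4724, γ^t·E[r] = 0.810168, running G = 9.780780
t=6: π = [0.1660, 0.1905, 0.1849, 0.1696, 0.1432, 0.1458], E[r] = 2.4724, γ^t·E[r] = 0.648118, running G = 10.428898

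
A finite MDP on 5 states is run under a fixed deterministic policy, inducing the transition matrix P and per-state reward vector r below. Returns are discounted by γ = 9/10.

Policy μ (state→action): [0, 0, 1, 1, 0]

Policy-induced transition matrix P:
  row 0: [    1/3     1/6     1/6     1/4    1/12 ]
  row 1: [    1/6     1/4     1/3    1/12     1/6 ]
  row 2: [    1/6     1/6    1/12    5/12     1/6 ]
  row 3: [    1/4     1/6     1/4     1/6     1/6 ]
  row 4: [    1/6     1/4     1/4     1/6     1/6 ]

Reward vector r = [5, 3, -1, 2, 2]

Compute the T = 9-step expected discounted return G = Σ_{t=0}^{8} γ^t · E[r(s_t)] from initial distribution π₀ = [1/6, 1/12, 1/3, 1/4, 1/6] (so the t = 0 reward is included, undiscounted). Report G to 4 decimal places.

G = 13.0240

t=0: π = [0.1667, 0.0833, 0.3333, 0.2500, 0.1667], E[r] = 1.5833, γ^t·E[r] = 1.583333, running G = 1.583333
t=1: π = [0.2153, 0.1875, 0.1875, 0.2569, 0.1528], E[r] = 2.2708, γ^t·E[r] = 2.043750, running G = 3.627083
t=2: π = [0.2240, 0.1950, 0.2164, 0.2159, 0.1487], E[r] = 2.2176, γ^t·E[r] = 1.796250, running G = 5.423333
t=3: π = [0.2220, 0.1953, 0.2115, 0.2232, 0.1480], E[r] = 2.2267, γ^t·E[r] = 1.623270, running G = 7.046603
t=4: π = [0.2223, 0.1953, 0.2125, 0.2218, 0.1482], E[r] = 2.2245, γ^t·E[r] = 1.459487, running G = 8.506090
t=5: π = [0.2222, 0.1953, 0.2123, 0.2220, 0.1481], E[r] = 2.2249, γ^t·E[r] = 1.313763, running G = 9.819853
t=6: π = [0.2222, 0.1953, 0.2124, 0.2220, 0.1482], E[r] = 2.2248, γ^t·E[r] = 1.182342, running G = 11.002195
t=7: π = [0.2222, 0.1953, 0.2124, 0.2220, 0.1481], E[r] = 2.2248, γ^t·E[r] = 1.064115, running G = 12.066309
t=8: π = [0.2222, 0.1953, 0.2124, 0.2220, 0.1482], E[r] = 2.2248, γ^t·E[r] = 0.957702, running G = 13.024011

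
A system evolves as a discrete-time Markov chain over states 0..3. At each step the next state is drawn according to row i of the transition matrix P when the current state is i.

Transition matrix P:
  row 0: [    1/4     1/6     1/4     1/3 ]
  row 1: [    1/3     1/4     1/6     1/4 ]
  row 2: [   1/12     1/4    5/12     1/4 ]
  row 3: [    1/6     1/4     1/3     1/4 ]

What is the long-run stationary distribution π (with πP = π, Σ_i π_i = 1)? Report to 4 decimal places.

Balance equations π_j = Σ_i π_i·P[i][j]:
  π_0 = 1/4·π_0 + 1/3·π_1 + 1/12·π_2 + 1/6·π_3
  π_1 = 1/6·π_0 + 1/4·π_1 + 1/4·π_2 + 1/4·π_3
  π_2 = 1/4·π_0 + 1/6·π_1 + 5/12·π_2 + 1/3·π_3
  normalize: π_0 + π_1 + π_2 + π_3 = 1
Solving the linear system gives exactly π = [12/61, 57/244, 37/122, 65/244].

π = [0.1967, 0.2336, 0.3033, 0.2664]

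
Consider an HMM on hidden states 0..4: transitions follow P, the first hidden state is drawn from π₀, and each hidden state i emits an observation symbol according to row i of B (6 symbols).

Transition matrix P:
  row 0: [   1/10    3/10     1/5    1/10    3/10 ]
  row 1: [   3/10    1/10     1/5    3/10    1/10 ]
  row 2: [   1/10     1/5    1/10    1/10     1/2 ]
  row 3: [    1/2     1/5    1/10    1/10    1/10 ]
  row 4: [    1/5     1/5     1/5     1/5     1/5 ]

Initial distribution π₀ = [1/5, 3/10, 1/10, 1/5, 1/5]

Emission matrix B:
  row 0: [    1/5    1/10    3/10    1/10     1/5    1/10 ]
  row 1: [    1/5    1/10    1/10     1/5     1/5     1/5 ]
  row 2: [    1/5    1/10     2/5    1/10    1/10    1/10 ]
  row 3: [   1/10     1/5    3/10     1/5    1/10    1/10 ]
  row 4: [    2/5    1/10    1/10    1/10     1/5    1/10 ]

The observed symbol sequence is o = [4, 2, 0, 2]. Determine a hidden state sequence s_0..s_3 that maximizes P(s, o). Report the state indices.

t=0: δ = [4.000e-02, 6.000e-02, 1.000e-02, 2.000e-02, 4.000e-02]  (obs o_0=4)
t=1: δ = [5.400e-03, 1.200e-03, 4.800e-03, 5.400e-03, 1.200e-03]  ψ = [1, 0, 1, 1, 0]  (obs o_1=2)
t=2: δ = [5.400e-04, 3.240e-04, 2.160e-04, 5.400e-05, 9.600e-04]  ψ = [3, 0, 0, 0, 2]  (obs o_2=0)
t=3: δ = [5.760e-05, 1.920e-05, 7.680e-05, 5.760e-05, 1.920e-05]  ψ = [4, 4, 4, 4, 4]  (obs o_3=2)
backtrack: best end state = 2; path = [1, 2, 4, 2]

path = [1, 2, 4, 2]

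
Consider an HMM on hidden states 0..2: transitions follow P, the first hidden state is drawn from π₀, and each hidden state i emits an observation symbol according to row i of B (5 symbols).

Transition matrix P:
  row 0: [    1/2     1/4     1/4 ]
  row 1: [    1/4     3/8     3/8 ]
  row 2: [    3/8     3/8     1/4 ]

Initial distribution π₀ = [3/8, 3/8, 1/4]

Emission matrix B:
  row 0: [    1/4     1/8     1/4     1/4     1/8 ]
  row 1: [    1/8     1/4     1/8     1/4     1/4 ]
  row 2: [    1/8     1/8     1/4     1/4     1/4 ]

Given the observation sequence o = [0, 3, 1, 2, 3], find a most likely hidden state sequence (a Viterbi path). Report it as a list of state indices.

t=0: δ = [9.375e-02, 4.688e-02, 3.125e-02]  (obs o_0=0)
t=1: δ = [1.172e-02, 5.859e-03, 5.859e-03]  ψ = [0, 0, 0]  (obs o_1=3)
t=2: δ = [7.324e-04, 7.324e-04, 3.662e-04]  ψ = [0, 0, 0]  (obs o_2=1)
t=3: δ = [9.155e-05, 3.433e-05, 6.866e-05]  ψ = [0, 1, 1]  (obs o_3=2)
t=4: δ = [1.144e-05, 6.437e-06, 5.722e-06]  ψ = [0, 2, 0]  (obs o_4=3)
backtrack: best end state = 0; path = [0, 0, 0, 0, 0]

path = [0, 0, 0, 0, 0]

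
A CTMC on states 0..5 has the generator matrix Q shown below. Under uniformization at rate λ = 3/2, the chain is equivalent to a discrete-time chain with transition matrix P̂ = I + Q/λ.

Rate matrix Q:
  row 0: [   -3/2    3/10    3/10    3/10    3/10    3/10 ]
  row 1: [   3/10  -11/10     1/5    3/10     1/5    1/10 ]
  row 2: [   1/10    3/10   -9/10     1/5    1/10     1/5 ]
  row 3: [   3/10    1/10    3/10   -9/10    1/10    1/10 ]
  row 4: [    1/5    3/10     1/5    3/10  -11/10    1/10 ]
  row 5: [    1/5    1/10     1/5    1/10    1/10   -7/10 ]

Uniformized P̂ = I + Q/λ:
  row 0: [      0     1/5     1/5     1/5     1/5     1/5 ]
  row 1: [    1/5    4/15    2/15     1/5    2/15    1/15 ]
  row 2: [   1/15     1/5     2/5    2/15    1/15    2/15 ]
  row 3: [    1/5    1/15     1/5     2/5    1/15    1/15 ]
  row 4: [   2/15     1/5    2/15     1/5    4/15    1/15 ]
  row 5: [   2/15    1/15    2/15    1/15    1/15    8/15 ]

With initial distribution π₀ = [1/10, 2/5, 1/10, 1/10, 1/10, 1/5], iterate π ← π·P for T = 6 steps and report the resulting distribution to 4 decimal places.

π = [0.1265, 0.1593, 0.2117, 0.2019, 0.1177, 0.1829]

t=0: π = [0.1000, 0.4000, 0.1000, 0.1000, 0.1000, 0.2000]
t=1: π = [0.1467, 0.1867, 0.1733, 0.1867, 0.1267, 0.1800]
t=2: π = [0.1271, 0.1636, 0.2018, 0.2018, 0.1240, 0.1818]
t=3: π = [0.1273, 0.1598, 0.2091, 0.2027, 0.1193, 0.1819]
t=4: π = [0.1266, 0.1594, 0.2111, 0.2023, 0.1182, 0.1825]
t=5: π = [0.1265, 0.1593, 0.2116, 0.2021, 0.1178, 0.1828]
t=6: π = [0.1265, 0.1593, 0.2117, 0.2019, 0.1177, 0.1829]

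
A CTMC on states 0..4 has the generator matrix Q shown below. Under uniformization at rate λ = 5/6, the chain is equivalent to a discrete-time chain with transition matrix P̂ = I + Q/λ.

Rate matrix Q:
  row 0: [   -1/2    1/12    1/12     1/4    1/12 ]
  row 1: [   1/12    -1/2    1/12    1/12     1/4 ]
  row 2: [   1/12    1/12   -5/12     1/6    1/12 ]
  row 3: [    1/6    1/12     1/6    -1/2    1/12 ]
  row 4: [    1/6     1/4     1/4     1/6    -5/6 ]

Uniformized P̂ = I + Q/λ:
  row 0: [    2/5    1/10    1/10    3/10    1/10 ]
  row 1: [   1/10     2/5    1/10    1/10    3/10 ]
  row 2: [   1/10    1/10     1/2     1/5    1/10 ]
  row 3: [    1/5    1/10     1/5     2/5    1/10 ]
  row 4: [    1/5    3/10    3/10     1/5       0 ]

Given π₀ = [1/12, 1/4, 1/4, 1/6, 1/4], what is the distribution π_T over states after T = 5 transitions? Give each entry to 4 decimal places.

π = [0.1959, 0.1790, 0.2500, 0.2515, 0.1236]

t=0: π = [0.0833, 0.2500, 0.2500, 0.1667, 0.2500]
t=1: π = [0.1667, 0.2250, 0.2667, 0.2167, 0.1250]
t=2: π = [0.1842, 0.1925, 0.2533, 0.2375, 0.1325]
t=3: π = [0.1923, 0.1843, 0.2516, 0.2467, 0.1253]
t=4: π = [0.1949, 0.1803, 0.2504, 0.2501, 0.1243]
t=5: π = [0.1959, 0.1790, 0.2500, 0.2515, 0.1236]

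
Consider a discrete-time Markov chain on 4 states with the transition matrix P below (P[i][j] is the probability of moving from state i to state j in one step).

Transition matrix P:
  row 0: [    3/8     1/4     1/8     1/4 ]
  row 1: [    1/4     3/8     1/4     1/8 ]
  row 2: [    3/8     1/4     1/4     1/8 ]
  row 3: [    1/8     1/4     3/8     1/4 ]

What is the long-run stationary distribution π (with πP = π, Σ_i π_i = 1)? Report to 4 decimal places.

π = [0.2931, 0.2857, 0.2365, 0.1847]

Balance equations π_j = Σ_i π_i·P[i][j]:
  π_0 = 3/8·π_0 + 1/4·π_1 + 3/8·π_2 + 1/8·π_3
  π_1 = 1/4·π_0 + 3/8·π_1 + 1/4·π_2 + 1/4·π_3
  π_2 = 1/8·π_0 + 1/4·π_1 + 1/4·π_2 + 3/8·π_3
  normalize: π_0 + π_1 + π_2 + π_3 = 1
Solving the linear system gives exactly π = [17/58, 2/7, 48/203, 75/406].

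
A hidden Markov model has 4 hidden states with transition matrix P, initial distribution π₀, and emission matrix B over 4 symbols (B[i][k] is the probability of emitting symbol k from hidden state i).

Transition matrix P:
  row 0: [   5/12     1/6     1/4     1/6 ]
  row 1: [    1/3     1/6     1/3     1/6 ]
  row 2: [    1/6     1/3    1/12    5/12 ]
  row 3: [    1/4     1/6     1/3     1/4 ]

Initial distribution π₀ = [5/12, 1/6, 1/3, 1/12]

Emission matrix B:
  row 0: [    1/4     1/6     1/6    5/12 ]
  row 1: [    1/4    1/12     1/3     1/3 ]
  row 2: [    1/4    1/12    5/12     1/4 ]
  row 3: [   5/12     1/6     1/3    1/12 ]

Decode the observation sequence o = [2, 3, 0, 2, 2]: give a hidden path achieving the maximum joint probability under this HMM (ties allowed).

t=0: δ = [6.944e-02, 5.556e-02, 1.389e-01, 2.778e-02]  (obs o_0=2)
t=1: δ = [1.206e-02, 1.543e-02, 4.630e-03, 4.823e-03]  ψ = [0, 2, 1, 2]  (obs o_1=3)
t=2: δ = [1.286e-03, 6.430e-04, 1.286e-03, 1.072e-03]  ψ = [1, 1, 1, 1]  (obs o_2=0)
t=3: δ = [8.931e-05, 1.429e-04, 1.488e-04, 1.786e-04]  ψ = [0, 2, 3, 2]  (obs o_3=2)
t=4: δ = [7.938e-06, 1.654e-05, 2.481e-05, 2.067e-05]  ψ = [1, 2, 3, 2]  (obs o_4=2)
backtrack: best end state = 2; path = [2, 1, 2, 3, 2]

path = [2, 1, 2, 3, 2]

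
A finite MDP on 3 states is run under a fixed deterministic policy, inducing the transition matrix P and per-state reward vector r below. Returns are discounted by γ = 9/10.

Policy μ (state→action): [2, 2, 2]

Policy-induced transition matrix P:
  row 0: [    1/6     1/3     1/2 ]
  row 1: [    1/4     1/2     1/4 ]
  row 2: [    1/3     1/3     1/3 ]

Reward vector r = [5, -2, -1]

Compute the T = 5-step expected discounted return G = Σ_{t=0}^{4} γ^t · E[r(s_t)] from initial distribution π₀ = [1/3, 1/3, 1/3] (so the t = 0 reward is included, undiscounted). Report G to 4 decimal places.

t=0: π = [0.3333, 0.3333, 0.3333], E[r] = 0.6667, γ^t·E[r] = 0.666667, running G = 0.666667
t=1: π = [0.2500, 0.3889, 0.3611], E[r] = 0.1111, γ^t·E[r] = 0.100000, running G = 0.766667
t=2: π = [0.2593, 0.3981, 0.3426], E[r] = 0.1574, γ^t·E[r] = 0.127500, running G = 0.894167
t=3: π = [0.2569, 0.3997, 0.3434], E[r] = 0.1420, γ^t·E[r] = 0.103500, running G = 0.997667
t=4: π = [0.2572, 0.3999, 0.3428], E[r] = 0.1433, γ^t·E[r] = 0.093994, running G = 1.091660

G = 1.0917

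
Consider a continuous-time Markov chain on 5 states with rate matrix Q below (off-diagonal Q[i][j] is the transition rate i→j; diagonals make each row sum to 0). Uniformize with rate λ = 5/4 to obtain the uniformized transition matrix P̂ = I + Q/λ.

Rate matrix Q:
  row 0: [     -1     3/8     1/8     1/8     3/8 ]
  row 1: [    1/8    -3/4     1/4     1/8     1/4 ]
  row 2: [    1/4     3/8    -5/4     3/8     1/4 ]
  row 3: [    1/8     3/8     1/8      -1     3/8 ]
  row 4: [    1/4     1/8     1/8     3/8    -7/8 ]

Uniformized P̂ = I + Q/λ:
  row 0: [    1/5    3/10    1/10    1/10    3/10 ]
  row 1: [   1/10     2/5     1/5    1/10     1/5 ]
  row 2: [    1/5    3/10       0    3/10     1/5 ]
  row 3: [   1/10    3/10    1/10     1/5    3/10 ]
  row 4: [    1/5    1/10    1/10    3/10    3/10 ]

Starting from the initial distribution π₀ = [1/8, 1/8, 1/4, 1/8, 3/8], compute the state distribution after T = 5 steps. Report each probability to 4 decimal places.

π = [0.1530, 0.2753, 0.1159, 0.1949, 0.2609]

t=0: π = [0.1250, 0.1250, 0.2500, 0.1250, 0.3750]
t=1: π = [0.1750, 0.2375, 0.0875, 0.2375, 0.2625]
t=2: π = [0.1525, 0.2713, 0.1150, 0.1938, 0.2675]
t=3: π = [0.1535, 0.2736, 0.1156, 0.1959, 0.2614]
t=4: π = [0.1531, 0.2751, 0.1158, 0.1950, 0.2611]
t=5: π = [0.1530, 0.2753, 0.1159, 0.1949, 0.2609]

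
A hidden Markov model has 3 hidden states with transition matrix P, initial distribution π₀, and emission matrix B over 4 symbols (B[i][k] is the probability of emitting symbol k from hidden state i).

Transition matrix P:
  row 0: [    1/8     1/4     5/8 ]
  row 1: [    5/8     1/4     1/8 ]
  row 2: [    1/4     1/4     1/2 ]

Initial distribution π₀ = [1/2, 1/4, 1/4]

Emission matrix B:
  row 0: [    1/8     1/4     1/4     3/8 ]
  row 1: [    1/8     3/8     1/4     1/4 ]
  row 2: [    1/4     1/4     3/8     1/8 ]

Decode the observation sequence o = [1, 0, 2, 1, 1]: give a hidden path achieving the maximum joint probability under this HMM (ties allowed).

t=0: δ = [1.250e-01, 9.375e-02, 6.250e-02]  (obs o_0=1)
t=1: δ = [7.324e-03, 3.906e-03, 1.953e-02]  ψ = [1, 0, 0]  (obs o_1=0)
t=2: δ = [1.221e-03, 1.221e-03, 3.662e-03]  ψ = [2, 2, 2]  (obs o_2=2)
t=3: δ = [2.289e-04, 3.433e-04, 4.578e-04]  ψ = [2, 2, 2]  (obs o_3=1)
t=4: δ = [5.364e-05, 4.292e-05, 5.722e-05]  ψ = [1, 2, 2]  (obs o_4=1)
backtrack: best end state = 2; path = [0, 2, 2, 2, 2]

path = [0, 2, 2, 2, 2]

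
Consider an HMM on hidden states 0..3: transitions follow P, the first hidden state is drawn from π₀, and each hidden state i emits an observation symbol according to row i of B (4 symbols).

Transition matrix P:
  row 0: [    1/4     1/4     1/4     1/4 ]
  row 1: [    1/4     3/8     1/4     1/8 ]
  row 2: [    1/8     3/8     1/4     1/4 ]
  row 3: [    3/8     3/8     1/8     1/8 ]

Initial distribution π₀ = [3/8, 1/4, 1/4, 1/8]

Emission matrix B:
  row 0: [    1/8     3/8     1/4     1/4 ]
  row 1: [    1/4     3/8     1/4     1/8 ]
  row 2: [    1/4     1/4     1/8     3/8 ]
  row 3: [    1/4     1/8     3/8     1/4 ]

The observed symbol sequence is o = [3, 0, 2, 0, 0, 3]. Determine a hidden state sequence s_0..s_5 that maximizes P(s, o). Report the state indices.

t=0: δ = [9.375e-02, 3.125e-02, 9.375e-02, 3.125e-02]  (obs o_0=3)
t=1: δ = [2.930e-03, 8.789e-03, 5.859e-03, 5.859e-03]  ψ = [0, 2, 0, 0]  (obs o_1=0)
t=2: δ = [5.493e-04, 8.240e-04, 2.747e-04, 5.493e-04]  ψ = [1, 1, 1, 2]  (obs o_2=2)
t=3: δ = [2.575e-05, 7.725e-05, 5.150e-05, 3.433e-05]  ψ = [1, 1, 1, 0]  (obs o_3=0)
t=4: δ = [2.414e-06, 7.242e-06, 4.828e-06, 3.219e-06]  ψ = [1, 1, 1, 2]  (obs o_4=0)
t=5: δ = [4.526e-07, 3.395e-07, 6.789e-07, 3.017e-07]  ψ = [1, 1, 1, 2]  (obs o_5=3)
backtrack: best end state = 2; path = [2, 1, 1, 1, 1, 2]

path = [2, 1, 1, 1, 1, 2]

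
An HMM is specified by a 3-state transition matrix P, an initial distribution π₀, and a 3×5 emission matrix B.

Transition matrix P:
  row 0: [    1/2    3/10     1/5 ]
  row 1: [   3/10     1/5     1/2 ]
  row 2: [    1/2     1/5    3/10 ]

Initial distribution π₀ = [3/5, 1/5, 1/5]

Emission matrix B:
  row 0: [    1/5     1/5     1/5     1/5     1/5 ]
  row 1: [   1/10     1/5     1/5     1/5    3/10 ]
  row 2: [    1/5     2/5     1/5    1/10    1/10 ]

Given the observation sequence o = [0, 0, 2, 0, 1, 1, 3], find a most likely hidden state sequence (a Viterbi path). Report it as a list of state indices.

path = [0, 0, 0, 0, 1, 2, 0]

t=0: δ = [1.200e-01, 2.000e-02, 4.000e-02]  (obs o_0=0)
t=1: δ = [1.200e-02, 3.600e-03, 4.800e-03]  ψ = [0, 0, 0]  (obs o_1=0)
t=2: δ = [1.200e-03, 7.200e-04, 4.800e-04]  ψ = [0, 0, 0]  (obs o_2=2)
t=3: δ = [1.200e-04, 3.600e-05, 7.200e-05]  ψ = [0, 0, 1]  (obs o_3=0)
t=4: δ = [1.200e-05, 7.200e-06, 9.600e-06]  ψ = [0, 0, 0]  (obs o_4=1)
t=5: δ = [1.200e-06, 7.200e-07, 1.440e-06]  ψ = [0, 0, 1]  (obs o_5=1)
t=6: δ = [1.440e-07, 7.200e-08, 4.320e-08]  ψ = [2, 0, 2]  (obs o_6=3)
backtrack: best end state = 0; path = [0, 0, 0, 0, 1, 2, 0]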